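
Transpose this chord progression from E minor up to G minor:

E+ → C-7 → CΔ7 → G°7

G+ Eb-7 EbΔ7 Bb°7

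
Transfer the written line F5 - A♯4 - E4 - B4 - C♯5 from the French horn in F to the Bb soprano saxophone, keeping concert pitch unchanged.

C5 E#4 B3 F#4 G#4

First find concert pitch: the French horn in F sounds a perfect fifth below written, so F5 A♯4 E4 B4 C♯5 sounds Bb4 D#4 A3 E4 F#4.
Then write for Bb soprano saxophone: it sounds a major second below written, so the part must be a major second above concert.
Bb4 → C5
D#4 → E#4
A3 → B3
E4 → F#4
F#4 → G#4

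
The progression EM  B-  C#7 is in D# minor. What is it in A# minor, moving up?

D# minor up to A# minor is a perfect fifth; each chord root moves by that interval while the quality stays the same.
EM: root E up a perfect fifth → B, giving BM.
B-: root B up a perfect fifth → F#, giving F#-.
C#7: root C# up a perfect fifth → G#, giving G#7.

BM F#- G#7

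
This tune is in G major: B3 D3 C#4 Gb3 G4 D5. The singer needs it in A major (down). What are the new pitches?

C#3 E2 D#3 Ab2 A3 E4

G major to A major down is a minor seventh, so every note moves down by that interval.
B3 -> C#3
D3 -> E2
C#4 -> D#3
Gb3 -> Ab2
G4 -> A3
D5 -> E4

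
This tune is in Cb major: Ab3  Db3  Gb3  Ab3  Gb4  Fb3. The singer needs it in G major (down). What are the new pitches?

Cb major to G major down is a diminished fourth, so every note moves down by that interval.
Ab3 to E3
Db3 to A2
Gb3 to D3
Ab3 to E3
Gb4 to D4
Fb3 to C3

E3 A2 D3 E3 D4 C3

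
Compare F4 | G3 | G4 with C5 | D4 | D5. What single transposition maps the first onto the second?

up a perfect fifth

Take the first pair: F4 → C5. F to C spans 5 letter names, so the interval is some kind of fifth.
F4 to C5 is 7 semitones, which makes it a perfect fifth; the second version is higher, so the direction is up.
Checking another pair — G4 → D5 — gives the same interval.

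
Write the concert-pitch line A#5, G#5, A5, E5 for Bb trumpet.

B#5 A#5 B5 F#5

Written C4 sounds as Bb3 on the Bb trumpet, so concert pitches are written a major second up.
A#5 gives B#5
G#5 gives A#5
A5 gives B5
E5 gives F#5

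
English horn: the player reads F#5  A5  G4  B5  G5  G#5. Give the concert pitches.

Written C4 on the English horn sounds as F3, a perfect fifth lower; apply that shift to every note.
F#5 to B4
A5 to D5
G4 to C4
B5 to E5
G5 to C5
G#5 to C#5

B4 D5 C4 E5 C5 C#5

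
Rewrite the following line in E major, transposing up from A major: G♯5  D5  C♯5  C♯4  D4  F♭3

From A up to E is a perfect fifth; apply that to each pitch.
G#5 becomes D#6
D5 becomes A5
C#5 becomes G#5
C#4 becomes G#4
D4 becomes A4
Fb3 becomes Cb4

D#6 A5 G#5 G#4 A4 Cb4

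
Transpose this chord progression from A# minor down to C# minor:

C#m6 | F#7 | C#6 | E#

Em6 A7 E6 G#

A# minor down to C# minor is a major sixth; each chord root moves by that interval while the quality stays the same.
C#m6: root C# down a major sixth → E, giving Em6.
F#7: root F# down a major sixth → A, giving A7.
C#6: root C# down a major sixth → E, giving E6.
E#: root E# down a major sixth → G#, giving G#.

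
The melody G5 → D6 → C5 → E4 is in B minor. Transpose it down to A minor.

F5 C6 Bb4 D4

B minor to A minor down is a major second, so every note moves down by that interval.
G5 gives F5
D6 gives C6
C5 gives Bb4
E4 gives D4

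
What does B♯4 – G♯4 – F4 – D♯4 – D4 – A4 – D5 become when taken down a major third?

B#4 → G#4
G#4 → E4
F4 → Db4
D#4 → B3
D4 → Bb3
A4 → F4
D5 → Bb4

G#4 E4 Db4 B3 Bb3 F4 Bb4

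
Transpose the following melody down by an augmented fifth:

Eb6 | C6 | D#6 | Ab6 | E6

Eb6 → Abb5
C6 → Fb5
D#6 → G5
Ab6 → Dbb6
E6 → Ab5

Abb5 Fb5 G5 Dbb6 Ab5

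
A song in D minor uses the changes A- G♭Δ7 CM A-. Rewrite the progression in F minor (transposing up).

D minor up to F minor is a minor third; each chord root moves by that interval while the quality stays the same.
A-: root A up a minor third → C, giving C-.
G♭Δ7: root G♭ up a minor third → Bbb, giving BbbΔ7.
CM: root C up a minor third → Eb, giving EbM.
A-: root A up a minor third → C, giving C-.

C- BbbΔ7 EbM C-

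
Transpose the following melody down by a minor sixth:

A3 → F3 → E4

C#3 A2 G#3

A3 down a minor sixth is C#3.
F3: a sixth down reaches A, and 8 semitones makes it A2.
E4: a sixth down reaches G, and 8 semitones makes it G#3.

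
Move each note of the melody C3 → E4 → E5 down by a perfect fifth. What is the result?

F2 A3 A4

C3 becomes F2
E4 becomes A3
E5 becomes A4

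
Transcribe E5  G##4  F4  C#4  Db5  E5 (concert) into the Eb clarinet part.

C#5 E##4 D4 A#3 Bb4 C#5

The Eb clarinet sounds a minor third above written, so the written part must be a minor third below concert — transpose each note down.
E5 -> C#5
G##4 -> E##4
F4 -> D4
C#4 -> A#3
Db5 -> Bb4
E5 -> C#5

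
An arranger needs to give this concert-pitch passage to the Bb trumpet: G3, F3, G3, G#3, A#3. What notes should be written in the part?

A3 G3 A3 A#3 B#3

The Bb trumpet sounds a major second below written, so the written part must be a major second above concert — transpose each note up.
G3 to A3
F3 to G3
G3 to A3
G#3 to A#3
A#3 to B#3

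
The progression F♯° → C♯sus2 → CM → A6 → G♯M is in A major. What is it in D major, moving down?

B° F#sus2 FM D6 C#M

A major down to D major is a perfect fifth; each chord root moves by that interval while the quality stays the same.
F♯°: root F♯ down a perfect fifth → B, giving B°.
C♯sus2: root C♯ down a perfect fifth → F#, giving F#sus2.
CM: root C down a perfect fifth → F, giving FM.
A6: root A down a perfect fifth → D, giving D6.
G♯M: root G♯ down a perfect fifth → C#, giving C#M.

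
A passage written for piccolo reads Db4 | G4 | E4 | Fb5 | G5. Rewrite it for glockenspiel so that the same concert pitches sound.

First find concert pitch: the piccolo sounds a perfect octave above written, so Db4 G4 E4 Fb5 G5 sounds Db5 G5 E5 Fb6 G6.
Then write for glockenspiel: it sounds a perfect fifteenth above written, so the part must be a perfect fifteenth below concert.
Db5 → Db3
G5 → G3
E5 → E3
Fb6 → Fb4
G6 → G4

Db3 G3 E3 Fb4 G4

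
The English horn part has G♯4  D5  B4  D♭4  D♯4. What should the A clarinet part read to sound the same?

First find concert pitch: the English horn sounds a perfect fifth below written, so G♯4 D5 B4 D♭4 D♯4 sounds C#4 G4 E4 Gb3 G#3.
Then write for A clarinet: it sounds a minor third below written, so the part must be a minor third above concert.
C#4 → E4
G4 → Bb4
E4 → G4
Gb3 → Bbb3
G#3 → B3

E4 Bb4 G4 Bbb3 B3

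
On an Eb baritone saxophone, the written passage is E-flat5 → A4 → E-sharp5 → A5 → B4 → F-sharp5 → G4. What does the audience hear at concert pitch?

The Eb baritone saxophone sounds a major thirteenth below written, so transpose each written note down a major thirteenth.
Eb5 -> Gb3
A4 -> C3
E#5 -> G#3
A5 -> C4
B4 -> D3
F#5 -> A3
G4 -> Bb2

Gb3 C3 G#3 C4 D3 A3 Bb2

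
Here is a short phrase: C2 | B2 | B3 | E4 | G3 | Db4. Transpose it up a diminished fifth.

Gb2 F3 F4 Bb4 Db4 Abb4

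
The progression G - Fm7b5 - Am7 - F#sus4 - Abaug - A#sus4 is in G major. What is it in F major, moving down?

G major down to F major is a major second; each chord root moves by that interval while the quality stays the same.
G: root G down a major second → F, giving F.
Fm7b5: root F down a major second → Eb, giving Ebm7b5.
Am7: root A down a major second → G, giving Gm7.
F#sus4: root F# down a major second → E, giving Esus4.
Abaug: root Ab down a major second → Gb, giving Gbaug.
A#sus4: root A# down a major second → G#, giving G#sus4.

F Ebm7b5 Gm7 Esus4 Gbaug G#sus4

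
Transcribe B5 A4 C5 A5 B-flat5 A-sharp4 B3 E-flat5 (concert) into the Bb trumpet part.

C#6 B4 D5 B5 C6 B#4 C#4 F5

Written C4 sounds as Bb3 on the Bb trumpet, so concert pitches are written a major second up.
B5 -> C#6
A4 -> B4
C5 -> D5
A5 -> B5
Bb5 -> C6
A#4 -> B#4
B3 -> C#4
Eb5 -> F5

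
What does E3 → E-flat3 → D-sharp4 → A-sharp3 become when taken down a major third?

C3 Cb3 B3 F#3

E3 becomes C3
Eb3 becomes Cb3
D#4 becomes B3
A#3 becomes F#3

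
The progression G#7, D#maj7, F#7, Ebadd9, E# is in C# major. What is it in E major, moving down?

B7 F#maj7 A7 Gbadd9 G#

C# major down to E major is a major sixth; each chord root moves by that interval while the quality stays the same.
G#7: root G# down a major sixth → B, giving B7.
D#maj7: root D# down a major sixth → F#, giving F#maj7.
F#7: root F# down a major sixth → A, giving A7.
Ebadd9: root Eb down a major sixth → Gb, giving Gbadd9.
E#: root E# down a major sixth → G#, giving G#.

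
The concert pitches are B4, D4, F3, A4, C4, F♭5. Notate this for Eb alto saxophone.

Written C4 sounds as Eb3 on the Eb alto saxophone, so concert pitches are written a major sixth up.
B4 gives G#5
D4 gives B4
F3 gives D4
A4 gives F#5
C4 gives A4
Fb5 gives Db6

G#5 B4 D4 F#5 A4 Db6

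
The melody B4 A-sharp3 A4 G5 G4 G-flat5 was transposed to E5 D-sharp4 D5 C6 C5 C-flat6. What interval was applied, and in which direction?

From B4 to E5 is 4 letter names — a fourth of some quality.
B4 to E5 is 5 semitones, which makes it a perfect fourth; the second version is higher, so the direction is up.
Checking another pair — Gb5 → Cb6 — gives the same interval.

up a perfect fourth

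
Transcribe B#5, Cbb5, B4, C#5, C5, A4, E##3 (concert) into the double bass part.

B#6 Cbb6 B5 C#6 C6 A5 E##4

The double bass sounds a perfect octave below written, so the written part must be a perfect octave above concert — transpose each note up.
B#5 to B#6
Cbb5 to Cbb6
B4 to B5
C#5 to C#6
C5 to C6
A4 to A5
E##3 to E##4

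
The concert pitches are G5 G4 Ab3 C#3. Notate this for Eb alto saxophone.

E6 E5 F4 A#3

The Eb alto saxophone sounds a major sixth below written, so the written part must be a major sixth above concert — transpose each note up.
G5 becomes E6
G4 becomes E5
Ab3 becomes F4
C#3 becomes A#3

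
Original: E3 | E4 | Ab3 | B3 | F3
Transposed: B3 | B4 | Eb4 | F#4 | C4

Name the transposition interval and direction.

up a perfect fifth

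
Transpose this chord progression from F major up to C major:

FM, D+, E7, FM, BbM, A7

CM A+ B7 CM FM E7

F major up to C major is a perfect fifth; each chord root moves by that interval while the quality stays the same.
FM: root F up a perfect fifth → C, giving CM.
D+: root D up a perfect fifth → A, giving A+.
E7: root E up a perfect fifth → B, giving B7.
FM: root F up a perfect fifth → C, giving CM.
BbM: root Bb up a perfect fifth → F, giving FM.
A7: root A up a perfect fifth → E, giving E7.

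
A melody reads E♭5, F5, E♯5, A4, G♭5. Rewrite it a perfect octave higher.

Eb6 F6 E#6 A5 Gb6

Eb5 up a perfect octave is Eb6.
A perfect octave up from F5 gives F6.
A perfect octave up from E#5 gives E#6.
A4: an octave up reaches A, and 12 semitones makes it A5.
Gb5: an octave up reaches G, and 12 semitones makes it Gb6.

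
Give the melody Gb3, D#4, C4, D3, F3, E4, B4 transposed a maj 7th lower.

Abb2 E3 Db3 Eb2 Gb2 F3 C4

Gb3 gives Abb2
D#4 gives E3
C4 gives Db3
D3 gives Eb2
F3 gives Gb2
E4 gives F3
B4 gives C4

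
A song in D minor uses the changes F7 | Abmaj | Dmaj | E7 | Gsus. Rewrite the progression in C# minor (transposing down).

D minor down to C# minor is a minor second; each chord root moves by that interval while the quality stays the same.
F7: root F down a minor second → E, giving E7.
Abmaj: root Ab down a minor second → G, giving Gmaj.
Dmaj: root D down a minor second → C#, giving C#maj.
E7: root E down a minor second → D#, giving D#7.
Gsus: root G down a minor second → F#, giving F#sus.

E7 Gmaj C#maj D#7 F#sus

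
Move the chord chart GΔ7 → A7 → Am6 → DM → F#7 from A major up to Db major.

A major up to Db major is a diminished fourth; each chord root moves by that interval while the quality stays the same.
GΔ7: root G up a diminished fourth → Cb, giving CbΔ7.
A7: root A up a diminished fourth → Db, giving Db7.
Am6: root A up a diminished fourth → Db, giving Dbm6.
DM: root D up a diminished fourth → Gb, giving GbM.
F#7: root F# up a diminished fourth → Bb, giving Bb7.

CbΔ7 Db7 Dbm6 GbM Bb7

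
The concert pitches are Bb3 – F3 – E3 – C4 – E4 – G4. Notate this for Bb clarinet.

Written C4 sounds as Bb3 on the Bb clarinet, so concert pitches are written a major second up.
Bb3 gives C4
F3 gives G3
E3 gives F#3
C4 gives D4
E4 gives F#4
G4 gives A4

C4 G3 F#3 D4 F#4 A4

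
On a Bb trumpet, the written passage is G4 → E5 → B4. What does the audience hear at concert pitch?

Written C4 on the Bb trumpet sounds as Bb3, a major second lower; apply that shift to every note.
G4 becomes F4
E5 becomes D5
B4 becomes A4

F4 D5 A4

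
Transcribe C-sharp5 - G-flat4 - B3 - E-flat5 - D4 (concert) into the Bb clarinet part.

Written C4 sounds as Bb3 on the Bb clarinet, so concert pitches are written a major second up.
C#5 to D#5
Gb4 to Ab4
B3 to C#4
Eb5 to F5
D4 to E4

D#5 Ab4 C#4 F5 E4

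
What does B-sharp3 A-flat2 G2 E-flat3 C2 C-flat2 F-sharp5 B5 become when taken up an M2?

C##4 Bb2 A2 F3 D2 Db2 G#5 C#6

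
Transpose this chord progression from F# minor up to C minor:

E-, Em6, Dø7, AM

Bb- Bbm6 Abø7 EbM

F# minor up to C minor is a diminished fifth; each chord root moves by that interval while the quality stays the same.
E-: root E up a diminished fifth → Bb, giving Bb-.
Em6: root E up a diminished fifth → Bb, giving Bbm6.
Dø7: root D up a diminished fifth → Ab, giving Abø7.
AM: root A up a diminished fifth → Eb, giving EbM.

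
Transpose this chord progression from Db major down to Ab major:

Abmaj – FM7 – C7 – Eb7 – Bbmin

Ebmaj CM7 G7 Bb7 Fmin

Db major down to Ab major is a perfect fourth; each chord root moves by that interval while the quality stays the same.
Abmaj: root Ab down a perfect fourth → Eb, giving Ebmaj.
FM7: root F down a perfect fourth → C, giving CM7.
C7: root C down a perfect fourth → G, giving G7.
Eb7: root Eb down a perfect fourth → Bb, giving Bb7.
Bbmin: root Bb down a perfect fourth → F, giving Fmin.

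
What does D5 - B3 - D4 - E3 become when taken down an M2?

C5 A3 C4 D3

D5 gives C5
B3 gives A3
D4 gives C4
E3 gives D3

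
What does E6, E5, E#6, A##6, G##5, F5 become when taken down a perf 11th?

B4 B3 B#4 E##5 D##4 C4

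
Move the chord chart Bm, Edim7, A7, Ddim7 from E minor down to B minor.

F#m Bdim7 E7 Adim7

E minor down to B minor is a perfect fourth; each chord root moves by that interval while the quality stays the same.
Bm: root B down a perfect fourth → F#, giving F#m.
Edim7: root E down a perfect fourth → B, giving Bdim7.
A7: root A down a perfect fourth → E, giving E7.
Ddim7: root D down a perfect fourth → A, giving Adim7.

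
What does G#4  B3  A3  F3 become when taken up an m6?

E5 G4 F4 Db4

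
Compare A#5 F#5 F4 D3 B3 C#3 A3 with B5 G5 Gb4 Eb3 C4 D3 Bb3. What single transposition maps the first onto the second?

Take the first pair: A#5 → B5. A to B spans 2 letter names, so the interval is some kind of second.
A#5 to B5 is 1 semitone, which makes it a minor second; the second version is higher, so the direction is up.
Checking another pair — A3 → Bb3 — gives the same interval.

up a minor second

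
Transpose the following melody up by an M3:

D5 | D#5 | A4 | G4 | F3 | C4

D5 becomes F#5
D#5 becomes F##5
A4 becomes C#5
G4 becomes B4
F3 becomes A3
C4 becomes E4

F#5 F##5 C#5 B4 A3 E4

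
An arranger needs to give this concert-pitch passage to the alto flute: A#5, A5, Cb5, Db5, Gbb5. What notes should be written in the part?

D#6 D6 Fb5 Gb5 Cbb6

Written C4 sounds as G3 on the alto flute, so concert pitches are written a perfect fourth up.
A#5 to D#6
A5 to D6
Cb5 to Fb5
Db5 to Gb5
Gbb5 to Cbb6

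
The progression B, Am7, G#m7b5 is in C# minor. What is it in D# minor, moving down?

C# Bm7 A#m7b5

C# minor down to D# minor is a minor seventh; each chord root moves by that interval while the quality stays the same.
B: root B down a minor seventh → C#, giving C#.
Am7: root A down a minor seventh → B, giving Bm7.
G#m7b5: root G# down a minor seventh → A#, giving A#m7b5.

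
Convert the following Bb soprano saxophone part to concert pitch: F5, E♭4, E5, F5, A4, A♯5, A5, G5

Written C4 on the Bb soprano saxophone sounds as Bb3, a major second lower; apply that shift to every note.
F5 -> Eb5
Eb4 -> Db4
E5 -> D5
F5 -> Eb5
A4 -> G4
A#5 -> G#5
A5 -> G5
G5 -> F5

Eb5 Db4 D5 Eb5 G4 G#5 G5 F5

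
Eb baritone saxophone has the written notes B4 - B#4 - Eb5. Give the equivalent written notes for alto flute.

G3 G#3 Cb4

First find concert pitch: the Eb baritone saxophone sounds a major thirteenth below written, so B4 B#4 Eb5 sounds D3 D#3 Gb3.
Then write for alto flute: it sounds a perfect fourth below written, so the part must be a perfect fourth above concert.
D3 → G3
D#3 → G#3
Gb3 → Cb4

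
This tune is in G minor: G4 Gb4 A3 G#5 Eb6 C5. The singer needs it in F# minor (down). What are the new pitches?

F#4 F4 G#3 F##5 D6 B4

From G down to F# is a minor second; apply that to each pitch.
G4 to F#4
Gb4 to F4
A3 to G#3
G#5 to F##5
Eb6 to D6
C5 to B4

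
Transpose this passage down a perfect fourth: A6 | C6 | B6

E6 G5 F#6

A perfect fourth down from A6 gives E6.
C6 down a perfect fourth is G5.
A perfect fourth down from B6 gives F#6.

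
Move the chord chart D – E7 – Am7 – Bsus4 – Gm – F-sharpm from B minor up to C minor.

Eb F7 Bbm7 Csus4 Abm Gm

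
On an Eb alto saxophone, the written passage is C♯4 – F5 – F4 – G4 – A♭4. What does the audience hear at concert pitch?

E3 Ab4 Ab3 Bb3 Cb4

The Eb alto saxophone sounds a major sixth below written, so transpose each written note down a major sixth.
C#4 gives E3
F5 gives Ab4
F4 gives Ab3
G4 gives Bb3
Ab4 gives Cb4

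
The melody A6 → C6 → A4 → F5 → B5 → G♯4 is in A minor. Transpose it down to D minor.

D6 F5 D4 Bb4 E5 C#4

From A down to D is a perfect fifth; apply that to each pitch.
A6 -> D6
C6 -> F5
A4 -> D4
F5 -> Bb4
B5 -> E5
G#4 -> C#4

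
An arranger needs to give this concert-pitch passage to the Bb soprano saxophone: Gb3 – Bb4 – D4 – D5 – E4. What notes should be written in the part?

Written C4 sounds as Bb3 on the Bb soprano saxophone, so concert pitches are written a major second up.
Gb3 becomes Ab3
Bb4 becomes C5
D4 becomes E4
D5 becomes E5
E4 becomes F#4

Ab3 C5 E4 E5 F#4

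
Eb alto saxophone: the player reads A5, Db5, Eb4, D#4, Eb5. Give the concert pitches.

C5 Fb4 Gb3 F#3 Gb4

The Eb alto saxophone sounds a major sixth below written, so transpose each written note down a major sixth.
A5 -> C5
Db5 -> Fb4
Eb4 -> Gb3
D#4 -> F#3
Eb5 -> Gb4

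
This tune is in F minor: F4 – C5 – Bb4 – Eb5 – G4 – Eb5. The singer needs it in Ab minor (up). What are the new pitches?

Ab4 Eb5 Db5 Gb5 Bb4 Gb5

F minor to Ab minor up is a minor third, so every note moves up by that interval.
F4 -> Ab4
C5 -> Eb5
Bb4 -> Db5
Eb5 -> Gb5
G4 -> Bb4
Eb5 -> Gb5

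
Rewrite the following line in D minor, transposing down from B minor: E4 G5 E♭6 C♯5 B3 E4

B minor to D minor down is a major sixth, so every note moves down by that interval.
E4 gives G3
G5 gives Bb4
Eb6 gives Gb5
C#5 gives E4
B3 gives D3
E4 gives G3

G3 Bb4 Gb5 E4 D3 G3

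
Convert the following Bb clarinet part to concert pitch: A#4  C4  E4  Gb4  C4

Written C4 on the Bb clarinet sounds as Bb3, a major second lower; apply that shift to every note.
A#4 gives G#4
C4 gives Bb3
E4 gives D4
Gb4 gives Fb4
C4 gives Bb3

G#4 Bb3 D4 Fb4 Bb3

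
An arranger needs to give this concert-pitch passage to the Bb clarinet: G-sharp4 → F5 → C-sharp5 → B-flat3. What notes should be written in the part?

Written C4 sounds as Bb3 on the Bb clarinet, so concert pitches are written a major second up.
G#4 -> A#4
F5 -> G5
C#5 -> D#5
Bb3 -> C4

A#4 G5 D#5 C4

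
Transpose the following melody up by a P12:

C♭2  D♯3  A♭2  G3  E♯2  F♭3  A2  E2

Cb2 → Gb3
D#3 → A#4
Ab2 → Eb4
G3 → D5
E#2 → B#3
Fb3 → Cb5
A2 → E4
E2 → B3

Gb3 A#4 Eb4 D5 B#3 Cb5 E4 B3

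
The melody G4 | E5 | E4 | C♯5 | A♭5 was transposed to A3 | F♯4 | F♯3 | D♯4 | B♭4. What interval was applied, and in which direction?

down a minor seventh

Take the first pair: G4 → A3. G to A spans 7 letter names, so the interval is some kind of seventh.
A3 to G4 is 10 semitones, which makes it a minor seventh; the second version is lower, so the direction is down.
Checking another pair — Ab5 → Bb4 — gives the same interval.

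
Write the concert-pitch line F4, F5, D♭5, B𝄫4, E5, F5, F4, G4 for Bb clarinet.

G4 G5 Eb5 Cb5 F#5 G5 G4 A4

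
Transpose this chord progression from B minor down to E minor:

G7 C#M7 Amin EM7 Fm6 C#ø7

C7 F#M7 Dmin AM7 Bbm6 F#ø7

B minor down to E minor is a perfect fifth; each chord root moves by that interval while the quality stays the same.
G7: root G down a perfect fifth → C, giving C7.
C#M7: root C# down a perfect fifth → F#, giving F#M7.
Amin: root A down a perfect fifth → D, giving Dmin.
EM7: root E down a perfect fifth → A, giving AM7.
Fm6: root F down a perfect fifth → Bb, giving Bbm6.
C#ø7: root C# down a perfect fifth → F#, giving F#ø7.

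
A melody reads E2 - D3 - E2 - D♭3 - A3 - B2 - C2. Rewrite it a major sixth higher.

C#3 B3 C#3 Bb3 F#4 G#3 A2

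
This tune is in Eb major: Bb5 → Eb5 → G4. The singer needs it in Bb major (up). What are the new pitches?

Eb major to Bb major up is a perfect fifth, so every note moves up by that interval.
Bb5 gives F6
Eb5 gives Bb5
G4 gives D5

F6 Bb5 D5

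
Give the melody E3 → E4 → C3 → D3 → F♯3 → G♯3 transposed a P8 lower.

E2 E3 C2 D2 F#2 G#2

E3: an octave down reaches E, and 12 semitones makes it E2.
E4: an octave down reaches E, and 12 semitones makes it E3.
A perfect octave down from C3 gives C2.
D3 down a perfect octave is D2.
A perfect octave down from F#3 gives F#2.
G#3: an octave down reaches G, and 12 semitones makes it G#2.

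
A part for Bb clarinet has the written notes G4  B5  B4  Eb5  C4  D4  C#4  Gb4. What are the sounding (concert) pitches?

F4 A5 A4 Db5 Bb3 C4 B3 Fb4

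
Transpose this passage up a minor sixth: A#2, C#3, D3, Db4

A#2 up a minor sixth is F#3.
A minor sixth up from C#3 gives A3.
D3 up a minor sixth is Bb3.
A minor sixth up from Db4 gives Bbb4.

F#3 A3 Bb3 Bbb4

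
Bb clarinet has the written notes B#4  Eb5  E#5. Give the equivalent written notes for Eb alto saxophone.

First find concert pitch: the Bb clarinet sounds a major second below written, so B#4 Eb5 E#5 sounds A#4 Db5 D#5.
Then write for Eb alto saxophone: it sounds a major sixth below written, so the part must be a major sixth above concert.
A#4 → F##5
Db5 → Bb5
D#5 → B#5

F##5 Bb5 B#5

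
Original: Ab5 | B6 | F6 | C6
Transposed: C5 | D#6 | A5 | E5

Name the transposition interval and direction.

down a minor sixth

Take the first pair: Ab5 → C5. A to C spans 6 letter names, so the interval is some kind of sixth.
C5 to Ab5 is 8 semitones, which makes it a minor sixth; the second version is lower, so the direction is down.
Checking another pair — C6 → E5 — gives the same interval.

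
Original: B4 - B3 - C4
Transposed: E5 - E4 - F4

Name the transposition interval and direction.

up a perfect fourth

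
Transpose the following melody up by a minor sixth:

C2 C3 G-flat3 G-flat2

Ab2 Ab3 Ebb4 Ebb3

C2 up a minor sixth is Ab2.
A minor sixth up from C3 gives Ab3.
A minor sixth up from Gb3 gives Ebb4.
Gb2 up a minor sixth is Ebb3.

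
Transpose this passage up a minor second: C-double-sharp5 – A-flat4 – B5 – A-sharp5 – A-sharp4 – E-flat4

C##5 -> D#5
Ab4 -> Bbb4
B5 -> C6
A#5 -> B5
A#4 -> B4
Eb4 -> Fb4

D#5 Bbb4 C6 B5 B4 Fb4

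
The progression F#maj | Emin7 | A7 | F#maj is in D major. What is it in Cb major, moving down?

D major down to Cb major is an augmented second; each chord root moves by that interval while the quality stays the same.
F#maj: root F# down an augmented second → Eb, giving Ebmaj.
Emin7: root E down an augmented second → Db, giving Dbmin7.
A7: root A down an augmented second → Gb, giving Gb7.
F#maj: root F# down an augmented second → Eb, giving Ebmaj.

Ebmaj Dbmin7 Gb7 Ebmaj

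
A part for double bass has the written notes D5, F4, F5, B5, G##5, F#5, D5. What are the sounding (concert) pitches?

D4 F3 F4 B4 G##4 F#4 D4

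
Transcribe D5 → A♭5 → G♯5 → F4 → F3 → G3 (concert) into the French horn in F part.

A5 Eb6 D#6 C5 C4 D4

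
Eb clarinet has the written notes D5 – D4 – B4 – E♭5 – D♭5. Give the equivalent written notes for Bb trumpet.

First find concert pitch: the Eb clarinet sounds a minor third above written, so D5 D4 B4 E♭5 D♭5 sounds F5 F4 D5 Gb5 Fb5.
Then write for Bb trumpet: it sounds a major second below written, so the part must be a major second above concert.
F5 → G5
F4 → G4
D5 → E5
Gb5 → Ab5
Fb5 → Gb5

G5 G4 E5 Ab5 Gb5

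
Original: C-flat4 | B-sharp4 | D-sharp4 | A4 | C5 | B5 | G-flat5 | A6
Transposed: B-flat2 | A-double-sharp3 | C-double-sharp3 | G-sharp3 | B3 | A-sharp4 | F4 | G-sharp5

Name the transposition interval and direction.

down a minor ninth

Take the first pair: Cb4 → Bb2. C to B spans 9 letter names, so the interval is some kind of ninth.
Bb2 to Cb4 is 13 semitones, which makes it a minor ninth; the second version is lower, so the direction is down.
Checking another pair — A6 → G#5 — gives the same interval.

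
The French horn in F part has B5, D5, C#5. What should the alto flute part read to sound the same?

First find concert pitch: the French horn in F sounds a perfect fifth below written, so B5 D5 C#5 sounds E5 G4 F#4.
Then write for alto flute: it sounds a perfect fourth below written, so the part must be a perfect fourth above concert.
E5 → A5
G4 → C5
F#4 → B4

A5 C5 B4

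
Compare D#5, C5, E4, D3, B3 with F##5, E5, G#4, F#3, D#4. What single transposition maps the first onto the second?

up a major third

Take the first pair: D#5 → F##5. D to F spans 3 letter names, so the interval is some kind of third.
D#5 to F##5 is 4 semitones, which makes it a major third; the second version is higher, so the direction is up.
Checking another pair — B3 → D#4 — gives the same interval.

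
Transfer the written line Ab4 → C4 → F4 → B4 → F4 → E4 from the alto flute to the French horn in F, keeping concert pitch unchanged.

Bb4 D4 G4 C#5 G4 F#4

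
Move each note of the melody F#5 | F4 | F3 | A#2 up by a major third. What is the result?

A#5 A4 A3 C##3

F#5 gives A#5
F4 gives A4
F3 gives A3
A#2 gives C##3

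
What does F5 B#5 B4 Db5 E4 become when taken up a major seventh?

F5 becomes E6
B#5 becomes A##6
B4 becomes A#5
Db5 becomes C6
E4 becomes D#5

E6 A##6 A#5 C6 D#5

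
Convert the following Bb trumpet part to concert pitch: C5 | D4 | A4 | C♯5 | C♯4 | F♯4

Bb4 C4 G4 B4 B3 E4

Written C4 on the Bb trumpet sounds as Bb3, a major second lower; apply that shift to every note.
C5 gives Bb4
D4 gives C4
A4 gives G4
C#5 gives B4
C#4 gives B3
F#4 gives E4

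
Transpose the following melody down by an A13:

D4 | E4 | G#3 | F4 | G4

D4: a thirteenth down reaches F, and 22 semitones makes it Fb2.
E4: a thirteenth down reaches G, and 22 semitones makes it Gb2.
G#3: a thirteenth down reaches B, and 22 semitones makes it Bb1.
F4: a thirteenth down reaches A, and 22 semitones makes it Abb2.
G4 down an augmented thirteenth is Bbb2.

Fb2 Gb2 Bb1 Abb2 Bbb2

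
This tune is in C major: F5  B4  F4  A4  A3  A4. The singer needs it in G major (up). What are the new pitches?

From C up to G is a perfect fifth; apply that to each pitch.
F5 becomes C6
B4 becomes F#5
F4 becomes C5
A4 becomes E5
A3 becomes E4
A4 becomes E5

C6 F#5 C5 E5 E4 E5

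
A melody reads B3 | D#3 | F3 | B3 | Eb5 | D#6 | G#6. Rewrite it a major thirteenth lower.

B3 -> D2
D#3 -> F#1
F3 -> Ab1
B3 -> D2
Eb5 -> Gb3
D#6 -> F#4
G#6 -> B4

D2 F#1 Ab1 D2 Gb3 F#4 B4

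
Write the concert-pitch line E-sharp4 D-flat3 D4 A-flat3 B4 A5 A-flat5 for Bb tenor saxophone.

Written C4 sounds as Bb2 on the Bb tenor saxophone, so concert pitches are written a major ninth up.
E#4 -> F##5
Db3 -> Eb4
D4 -> E5
Ab3 -> Bb4
B4 -> C#6
A5 -> B6
Ab5 -> Bb6

F##5 Eb4 E5 Bb4 C#6 B6 Bb6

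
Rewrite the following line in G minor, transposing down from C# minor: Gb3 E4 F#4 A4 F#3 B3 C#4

Dbb3 Bb3 C4 Eb4 C3 F3 G3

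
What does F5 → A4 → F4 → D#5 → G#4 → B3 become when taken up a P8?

F5 up a perfect octave is F6.
A4: an octave up reaches A, and 12 semitones makes it A5.
A perfect octave up from F4 gives F5.
D#5 up a perfect octave is D#6.
A perfect octave up from G#4 gives G#5.
A perfect octave up from B3 gives B4.

F6 A5 F5 D#6 G#5 B4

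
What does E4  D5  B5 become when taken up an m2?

F4 Eb5 C6

A minor second up from E4 gives F4.
D5 up a minor second is Eb5.
A minor second up from B5 gives C6.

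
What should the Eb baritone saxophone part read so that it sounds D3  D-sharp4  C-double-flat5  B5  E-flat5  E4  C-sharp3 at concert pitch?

Written C4 sounds as Eb2 on the Eb baritone saxophone, so concert pitches are written a major thirteenth up.
D3 → B4
D#4 → B#5
Cbb5 → Abb6
B5 → G#7
Eb5 → C7
E4 → C#6
C#3 → A#4

B4 B#5 Abb6 G#7 C7 C#6 A#4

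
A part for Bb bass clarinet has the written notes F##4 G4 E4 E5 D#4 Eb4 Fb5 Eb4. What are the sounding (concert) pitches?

Written C4 on the Bb bass clarinet sounds as Bb2, a major ninth lower; apply that shift to every note.
F##4 → E#3
G4 → F3
E4 → D3
E5 → D4
D#4 → C#3
Eb4 → Db3
Fb5 → Ebb4
Eb4 → Db3

E#3 F3 D3 D4 C#3 Db3 Ebb4 Db3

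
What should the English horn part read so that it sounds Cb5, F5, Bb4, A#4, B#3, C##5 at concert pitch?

Written C4 sounds as F3 on the English horn, so concert pitches are written a perfect fifth up.
Cb5 gives Gb5
F5 gives C6
Bb4 gives F5
A#4 gives E#5
B#3 gives F##4
C##5 gives G##5

Gb5 C6 F5 E#5 F##4 G##5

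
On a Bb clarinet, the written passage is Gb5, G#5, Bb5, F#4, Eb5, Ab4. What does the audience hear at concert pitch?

Written C4 on the Bb clarinet sounds as Bb3, a major second lower; apply that shift to every note.
Gb5 -> Fb5
G#5 -> F#5
Bb5 -> Ab5
F#4 -> E4
Eb5 -> Db5
Ab4 -> Gb4

Fb5 F#5 Ab5 E4 Db5 Gb4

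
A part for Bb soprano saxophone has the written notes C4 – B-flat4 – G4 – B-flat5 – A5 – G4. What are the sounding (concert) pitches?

The Bb soprano saxophone sounds a major second below written, so transpose each written note down a major second.
C4 gives Bb3
Bb4 gives Ab4
G4 gives F4
Bb5 gives Ab5
A5 gives G5
G4 gives F4

Bb3 Ab4 F4 Ab5 G5 F4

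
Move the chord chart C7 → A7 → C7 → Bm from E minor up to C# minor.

A7 F#7 A7 G#m

E minor up to C# minor is a major sixth; each chord root moves by that interval while the quality stays the same.
C7: root C up a major sixth → A, giving A7.
A7: root A up a major sixth → F#, giving F#7.
C7: root C up a major sixth → A, giving A7.
Bm: root B up a major sixth → G#, giving G#m.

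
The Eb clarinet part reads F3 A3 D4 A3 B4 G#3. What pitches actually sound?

Ab3 C4 F4 C4 D5 B3

Written C4 on the Eb clarinet sounds as Eb4, a minor third higher; apply that shift to every note.
F3 -> Ab3
A3 -> C4
D4 -> F4
A3 -> C4
B4 -> D5
G#3 -> B3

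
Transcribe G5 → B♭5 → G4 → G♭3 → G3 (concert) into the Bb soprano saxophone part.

Written C4 sounds as Bb3 on the Bb soprano saxophone, so concert pitches are written a major second up.
G5 to A5
Bb5 to C6
G4 to A4
Gb3 to Ab3
G3 to A3

A5 C6 A4 Ab3 A3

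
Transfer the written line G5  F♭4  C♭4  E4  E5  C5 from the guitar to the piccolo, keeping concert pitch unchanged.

G3 Fb2 Cb2 E2 E3 C3

First find concert pitch: the guitar sounds a perfect octave below written, so G5 F♭4 C♭4 E4 E5 C5 sounds G4 Fb3 Cb3 E3 E4 C4.
Then write for piccolo: it sounds a perfect octave above written, so the part must be a perfect octave below concert.
G4 → G3
Fb3 → Fb2
Cb3 → Cb2
E3 → E2
E4 → E3
C4 → C3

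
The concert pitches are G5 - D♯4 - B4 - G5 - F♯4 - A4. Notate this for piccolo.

G4 D#3 B3 G4 F#3 A3

The piccolo sounds a perfect octave above written, so the written part must be a perfect octave below concert — transpose each note down.
G5 -> G4
D#4 -> D#3
B4 -> B3
G5 -> G4
F#4 -> F#3
A4 -> A3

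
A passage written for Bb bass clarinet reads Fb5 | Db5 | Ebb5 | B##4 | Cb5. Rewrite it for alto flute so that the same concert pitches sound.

Abb4 Fb4 Gbb4 D##4 Ebb4

First find concert pitch: the Bb bass clarinet sounds a major ninth below written, so Fb5 Db5 Ebb5 B##4 Cb5 sounds Ebb4 Cb4 Dbb4 A##3 Bbb3.
Then write for alto flute: it sounds a perfect fourth below written, so the part must be a perfect fourth above concert.
Ebb4 → Abb4
Cb4 → Fb4
Dbb4 → Gbb4
A##3 → D##4
Bbb3 → Ebb4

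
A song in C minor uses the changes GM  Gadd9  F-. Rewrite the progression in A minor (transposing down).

C minor down to A minor is a minor third; each chord root moves by that interval while the quality stays the same.
GM: root G down a minor third → E, giving EM.
Gadd9: root G down a minor third → E, giving Eadd9.
F-: root F down a minor third → D, giving D-.

EM Eadd9 D-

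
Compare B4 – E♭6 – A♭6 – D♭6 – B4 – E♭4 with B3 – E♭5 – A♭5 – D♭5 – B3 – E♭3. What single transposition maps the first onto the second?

down a perfect octave

From B4 to B3 is 8 letter names — an octave of some quality.
B3 to B4 is 12 semitones, which makes it a perfect octave; the second version is lower, so the direction is down.
Checking another pair — Eb4 → Eb3 — gives the same interval.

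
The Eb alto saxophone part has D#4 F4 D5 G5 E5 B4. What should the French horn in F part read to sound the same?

First find concert pitch: the Eb alto saxophone sounds a major sixth below written, so D#4 F4 D5 G5 E5 B4 sounds F#3 Ab3 F4 Bb4 G4 D4.
Then write for French horn in F: it sounds a perfect fifth below written, so the part must be a perfect fifth above concert.
F#3 → C#4
Ab3 → Eb4
F4 → C5
Bb4 → F5
G4 → D5
D4 → A4

C#4 Eb4 C5 F5 D5 A4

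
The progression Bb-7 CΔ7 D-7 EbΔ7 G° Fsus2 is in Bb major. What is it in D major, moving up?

D-7 EΔ7 F#-7 GΔ7 B° Asus2

Bb major up to D major is a major third; each chord root moves by that interval while the quality stays the same.
Bb-7: root Bb up a major third → D, giving D-7.
CΔ7: root C up a major third → E, giving EΔ7.
D-7: root D up a major third → F#, giving F#-7.
EbΔ7: root Eb up a major third → G, giving GΔ7.
G°: root G up a major third → B, giving B°.
Fsus2: root F up a major third → A, giving Asus2.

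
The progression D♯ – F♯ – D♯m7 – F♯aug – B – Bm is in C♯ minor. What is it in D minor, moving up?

C♯ minor up to D minor is a minor second; each chord root moves by that interval while the quality stays the same.
D♯: root D♯ up a minor second → E, giving E.
F♯: root F♯ up a minor second → G, giving G.
D♯m7: root D♯ up a minor second → E, giving Em7.
F♯aug: root F♯ up a minor second → G, giving Gaug.
B: root B up a minor second → C, giving C.
Bm: root B up a minor second → C, giving Cm.

E G Em7 Gaug C Cm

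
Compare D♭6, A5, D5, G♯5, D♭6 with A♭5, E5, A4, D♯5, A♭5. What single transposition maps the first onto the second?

down a perfect fourth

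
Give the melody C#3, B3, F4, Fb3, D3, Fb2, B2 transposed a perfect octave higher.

C#3: an octave up reaches C, and 12 semitones makes it C#4.
B3: an octave up reaches B, and 12 semitones makes it B4.
F4 up a perfect octave is F5.
A perfect octave up from Fb3 gives Fb4.
D3: an octave up reaches D, and 12 semitones makes it D4.
Fb2 up a perfect octave is Fb3.
B2 up a perfect octave is B3.

C#4 B4 F5 Fb4 D4 Fb3 B3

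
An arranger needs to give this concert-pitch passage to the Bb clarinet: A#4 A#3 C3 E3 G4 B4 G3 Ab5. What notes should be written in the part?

B#4 B#3 D3 F#3 A4 C#5 A3 Bb5

The Bb clarinet sounds a major second below written, so the written part must be a major second above concert — transpose each note up.
A#4 to B#4
A#3 to B#3
C3 to D3
E3 to F#3
G4 to A4
B4 to C#5
G3 to A3
Ab5 to Bb5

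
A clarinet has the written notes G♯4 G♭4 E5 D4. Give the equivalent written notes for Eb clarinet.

C##4 C4 A#4 G#3

First find concert pitch: the A clarinet sounds a minor third below written, so G♯4 G♭4 E5 D4 sounds E#4 Eb4 C#5 B3.
Then write for Eb clarinet: it sounds a minor third above written, so the part must be a minor third below concert.
E#4 → C##4
Eb4 → C4
C#5 → A#4
B3 → G#3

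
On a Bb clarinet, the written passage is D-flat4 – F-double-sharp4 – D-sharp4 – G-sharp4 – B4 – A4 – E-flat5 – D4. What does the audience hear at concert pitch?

Written C4 on the Bb clarinet sounds as Bb3, a major second lower; apply that shift to every note.
Db4 to Cb4
F##4 to E#4
D#4 to C#4
G#4 to F#4
B4 to A4
A4 to G4
Eb5 to Db5
D4 to C4

Cb4 E#4 C#4 F#4 A4 G4 Db5 C4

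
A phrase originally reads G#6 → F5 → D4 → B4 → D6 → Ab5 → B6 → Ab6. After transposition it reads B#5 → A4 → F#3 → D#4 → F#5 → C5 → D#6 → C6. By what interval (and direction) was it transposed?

From G#6 to B#5 is 6 letter names — a sixth of some quality.
B#5 to G#6 is 8 semitones, which makes it a minor sixth; the second version is lower, so the direction is down.
Checking another pair — Ab6 → C6 — gives the same interval.

down a minor sixth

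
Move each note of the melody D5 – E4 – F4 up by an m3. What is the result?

F5 G4 Ab4

D5 -> F5
E4 -> G4
F4 -> Ab4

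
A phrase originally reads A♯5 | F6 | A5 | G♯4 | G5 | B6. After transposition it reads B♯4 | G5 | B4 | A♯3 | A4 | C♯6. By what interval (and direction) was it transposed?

down a minor seventh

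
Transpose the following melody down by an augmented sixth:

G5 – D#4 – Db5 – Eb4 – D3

G5 down an augmented sixth is Bbb4.
D#4 down an augmented sixth is F3.
Db5: a sixth down reaches F, and 10 semitones makes it Fbb4.
An augmented sixth down from Eb4 gives Gbb3.
D3 down an augmented sixth is Fb2.

Bbb4 F3 Fbb4 Gbb3 Fb2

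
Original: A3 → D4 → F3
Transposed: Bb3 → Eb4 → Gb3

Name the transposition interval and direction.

up a minor second

Take the first pair: A3 → Bb3. A to B spans 2 letter names, so the interval is some kind of second.
A3 to Bb3 is 1 semitone, which makes it a minor second; the second version is higher, so the direction is up.
Checking another pair — F3 → Gb3 — gives the same interval.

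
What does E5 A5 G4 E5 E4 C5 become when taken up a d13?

E5 becomes Cb7
A5 becomes Fb7
G4 becomes Ebb6
E5 becomes Cb7
E4 becomes Cb6
C5 becomes Abb6

Cb7 Fb7 Ebb6 Cb7 Cb6 Abb6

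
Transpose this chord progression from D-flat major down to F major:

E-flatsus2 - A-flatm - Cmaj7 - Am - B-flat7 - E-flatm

Gsus2 Cm Emaj7 C#m D7 Gm

D-flat major down to F major is a minor sixth; each chord root moves by that interval while the quality stays the same.
E-flatsus2: root E-flat down a minor sixth → G, giving Gsus2.
A-flatm: root A-flat down a minor sixth → C, giving Cm.
Cmaj7: root C down a minor sixth → E, giving Emaj7.
Am: root A down a minor sixth → C#, giving C#m.
B-flat7: root B-flat down a minor sixth → D, giving D7.
E-flatm: root E-flat down a minor sixth → G, giving Gm.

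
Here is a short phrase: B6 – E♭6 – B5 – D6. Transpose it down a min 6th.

B6 down a minor sixth is D#6.
Eb6 down a minor sixth is G5.
B5 down a minor sixth is D#5.
D6: a sixth down reaches F, and 8 semitones makes it F#5.

D#6 G5 D#5 F#5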